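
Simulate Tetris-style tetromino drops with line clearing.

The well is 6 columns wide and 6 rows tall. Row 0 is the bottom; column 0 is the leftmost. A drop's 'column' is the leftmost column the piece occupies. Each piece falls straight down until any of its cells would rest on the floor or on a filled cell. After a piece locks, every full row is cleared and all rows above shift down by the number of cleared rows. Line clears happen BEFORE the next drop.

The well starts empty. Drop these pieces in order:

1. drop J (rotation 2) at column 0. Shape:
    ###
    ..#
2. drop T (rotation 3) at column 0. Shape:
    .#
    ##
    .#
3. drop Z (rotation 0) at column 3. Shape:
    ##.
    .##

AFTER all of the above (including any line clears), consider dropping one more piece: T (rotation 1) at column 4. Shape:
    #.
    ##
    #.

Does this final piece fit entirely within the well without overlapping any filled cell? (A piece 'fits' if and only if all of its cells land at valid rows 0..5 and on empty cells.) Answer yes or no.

Answer: yes

Derivation:
Drop 1: J rot2 at col 0 lands with bottom-row=0; cleared 0 line(s) (total 0); column heights now [2 2 2 0 0 0], max=2
Drop 2: T rot3 at col 0 lands with bottom-row=2; cleared 0 line(s) (total 0); column heights now [4 5 2 0 0 0], max=5
Drop 3: Z rot0 at col 3 lands with bottom-row=0; cleared 0 line(s) (total 0); column heights now [4 5 2 2 2 1], max=5
Test piece T rot1 at col 4 (width 2): heights before test = [4 5 2 2 2 1]; fits = True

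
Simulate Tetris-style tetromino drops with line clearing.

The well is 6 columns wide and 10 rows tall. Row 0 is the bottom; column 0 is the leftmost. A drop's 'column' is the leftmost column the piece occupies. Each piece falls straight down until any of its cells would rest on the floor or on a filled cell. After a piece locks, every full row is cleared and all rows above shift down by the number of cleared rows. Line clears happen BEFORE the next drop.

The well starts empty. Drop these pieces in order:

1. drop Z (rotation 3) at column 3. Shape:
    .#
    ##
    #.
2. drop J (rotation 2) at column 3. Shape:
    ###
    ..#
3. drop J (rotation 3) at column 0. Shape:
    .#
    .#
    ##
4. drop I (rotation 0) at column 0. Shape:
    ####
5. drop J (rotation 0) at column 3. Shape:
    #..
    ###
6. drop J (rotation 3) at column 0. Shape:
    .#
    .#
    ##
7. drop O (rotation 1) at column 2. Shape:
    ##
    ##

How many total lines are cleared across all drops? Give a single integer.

Answer: 0

Derivation:
Drop 1: Z rot3 at col 3 lands with bottom-row=0; cleared 0 line(s) (total 0); column heights now [0 0 0 2 3 0], max=3
Drop 2: J rot2 at col 3 lands with bottom-row=2; cleared 0 line(s) (total 0); column heights now [0 0 0 4 4 4], max=4
Drop 3: J rot3 at col 0 lands with bottom-row=0; cleared 0 line(s) (total 0); column heights now [1 3 0 4 4 4], max=4
Drop 4: I rot0 at col 0 lands with bottom-row=4; cleared 0 line(s) (total 0); column heights now [5 5 5 5 4 4], max=5
Drop 5: J rot0 at col 3 lands with bottom-row=5; cleared 0 line(s) (total 0); column heights now [5 5 5 7 6 6], max=7
Drop 6: J rot3 at col 0 lands with bottom-row=5; cleared 0 line(s) (total 0); column heights now [6 8 5 7 6 6], max=8
Drop 7: O rot1 at col 2 lands with bottom-row=7; cleared 0 line(s) (total 0); column heights now [6 8 9 9 6 6], max=9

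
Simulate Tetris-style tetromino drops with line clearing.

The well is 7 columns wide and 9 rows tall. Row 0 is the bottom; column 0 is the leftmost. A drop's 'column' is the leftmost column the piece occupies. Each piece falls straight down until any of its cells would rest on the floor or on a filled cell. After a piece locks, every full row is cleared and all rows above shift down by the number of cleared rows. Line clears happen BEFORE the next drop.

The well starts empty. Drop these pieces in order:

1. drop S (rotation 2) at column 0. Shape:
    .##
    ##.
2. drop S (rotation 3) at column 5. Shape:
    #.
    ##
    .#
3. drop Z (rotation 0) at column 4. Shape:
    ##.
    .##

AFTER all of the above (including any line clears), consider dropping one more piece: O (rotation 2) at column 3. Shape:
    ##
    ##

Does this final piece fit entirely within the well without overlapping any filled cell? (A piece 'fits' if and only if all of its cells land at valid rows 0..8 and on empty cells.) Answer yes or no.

Drop 1: S rot2 at col 0 lands with bottom-row=0; cleared 0 line(s) (total 0); column heights now [1 2 2 0 0 0 0], max=2
Drop 2: S rot3 at col 5 lands with bottom-row=0; cleared 0 line(s) (total 0); column heights now [1 2 2 0 0 3 2], max=3
Drop 3: Z rot0 at col 4 lands with bottom-row=3; cleared 0 line(s) (total 0); column heights now [1 2 2 0 5 5 4], max=5
Test piece O rot2 at col 3 (width 2): heights before test = [1 2 2 0 5 5 4]; fits = True

Answer: yes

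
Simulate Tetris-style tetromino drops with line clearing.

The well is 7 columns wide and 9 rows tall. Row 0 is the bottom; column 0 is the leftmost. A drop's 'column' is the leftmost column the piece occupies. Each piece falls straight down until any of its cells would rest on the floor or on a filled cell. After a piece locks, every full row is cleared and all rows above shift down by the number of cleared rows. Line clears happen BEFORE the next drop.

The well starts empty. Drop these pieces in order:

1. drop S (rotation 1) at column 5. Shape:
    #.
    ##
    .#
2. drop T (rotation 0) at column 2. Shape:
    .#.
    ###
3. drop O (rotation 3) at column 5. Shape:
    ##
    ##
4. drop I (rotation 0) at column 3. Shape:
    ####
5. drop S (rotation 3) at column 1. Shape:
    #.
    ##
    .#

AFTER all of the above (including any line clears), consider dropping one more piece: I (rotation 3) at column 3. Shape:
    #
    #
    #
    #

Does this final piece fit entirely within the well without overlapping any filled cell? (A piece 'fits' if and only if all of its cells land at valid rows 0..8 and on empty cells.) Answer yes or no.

Answer: no

Derivation:
Drop 1: S rot1 at col 5 lands with bottom-row=0; cleared 0 line(s) (total 0); column heights now [0 0 0 0 0 3 2], max=3
Drop 2: T rot0 at col 2 lands with bottom-row=0; cleared 0 line(s) (total 0); column heights now [0 0 1 2 1 3 2], max=3
Drop 3: O rot3 at col 5 lands with bottom-row=3; cleared 0 line(s) (total 0); column heights now [0 0 1 2 1 5 5], max=5
Drop 4: I rot0 at col 3 lands with bottom-row=5; cleared 0 line(s) (total 0); column heights now [0 0 1 6 6 6 6], max=6
Drop 5: S rot3 at col 1 lands with bottom-row=1; cleared 0 line(s) (total 0); column heights now [0 4 3 6 6 6 6], max=6
Test piece I rot3 at col 3 (width 1): heights before test = [0 4 3 6 6 6 6]; fits = False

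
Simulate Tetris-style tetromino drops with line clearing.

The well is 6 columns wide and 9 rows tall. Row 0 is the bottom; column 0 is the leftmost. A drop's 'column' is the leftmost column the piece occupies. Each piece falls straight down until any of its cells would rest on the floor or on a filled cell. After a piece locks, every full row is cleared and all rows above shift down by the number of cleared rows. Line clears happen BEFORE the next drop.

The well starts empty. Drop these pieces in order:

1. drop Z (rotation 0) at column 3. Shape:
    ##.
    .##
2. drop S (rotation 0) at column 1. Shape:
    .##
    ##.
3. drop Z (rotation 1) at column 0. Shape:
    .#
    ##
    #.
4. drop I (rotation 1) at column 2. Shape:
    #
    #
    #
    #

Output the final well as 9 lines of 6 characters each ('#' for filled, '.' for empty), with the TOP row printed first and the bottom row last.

Answer: ......
......
..#...
..#...
..#...
.##...
####..
#####.
....##

Derivation:
Drop 1: Z rot0 at col 3 lands with bottom-row=0; cleared 0 line(s) (total 0); column heights now [0 0 0 2 2 1], max=2
Drop 2: S rot0 at col 1 lands with bottom-row=1; cleared 0 line(s) (total 0); column heights now [0 2 3 3 2 1], max=3
Drop 3: Z rot1 at col 0 lands with bottom-row=1; cleared 0 line(s) (total 0); column heights now [3 4 3 3 2 1], max=4
Drop 4: I rot1 at col 2 lands with bottom-row=3; cleared 0 line(s) (total 0); column heights now [3 4 7 3 2 1], max=7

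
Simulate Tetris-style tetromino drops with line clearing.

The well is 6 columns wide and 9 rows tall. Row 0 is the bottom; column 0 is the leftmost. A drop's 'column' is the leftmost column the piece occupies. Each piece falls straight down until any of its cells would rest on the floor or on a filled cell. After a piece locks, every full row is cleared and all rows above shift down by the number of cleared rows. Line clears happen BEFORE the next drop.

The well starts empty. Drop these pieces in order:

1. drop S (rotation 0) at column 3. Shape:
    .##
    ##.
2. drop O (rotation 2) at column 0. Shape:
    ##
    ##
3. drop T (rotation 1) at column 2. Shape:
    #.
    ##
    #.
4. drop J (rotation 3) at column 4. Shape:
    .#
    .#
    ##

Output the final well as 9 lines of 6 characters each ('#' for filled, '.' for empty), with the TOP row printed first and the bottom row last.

Answer: ......
......
......
......
......
.....#
.....#
..#.##
#####.

Derivation:
Drop 1: S rot0 at col 3 lands with bottom-row=0; cleared 0 line(s) (total 0); column heights now [0 0 0 1 2 2], max=2
Drop 2: O rot2 at col 0 lands with bottom-row=0; cleared 0 line(s) (total 0); column heights now [2 2 0 1 2 2], max=2
Drop 3: T rot1 at col 2 lands with bottom-row=0; cleared 1 line(s) (total 1); column heights now [1 1 2 1 1 0], max=2
Drop 4: J rot3 at col 4 lands with bottom-row=1; cleared 0 line(s) (total 1); column heights now [1 1 2 1 2 4], max=4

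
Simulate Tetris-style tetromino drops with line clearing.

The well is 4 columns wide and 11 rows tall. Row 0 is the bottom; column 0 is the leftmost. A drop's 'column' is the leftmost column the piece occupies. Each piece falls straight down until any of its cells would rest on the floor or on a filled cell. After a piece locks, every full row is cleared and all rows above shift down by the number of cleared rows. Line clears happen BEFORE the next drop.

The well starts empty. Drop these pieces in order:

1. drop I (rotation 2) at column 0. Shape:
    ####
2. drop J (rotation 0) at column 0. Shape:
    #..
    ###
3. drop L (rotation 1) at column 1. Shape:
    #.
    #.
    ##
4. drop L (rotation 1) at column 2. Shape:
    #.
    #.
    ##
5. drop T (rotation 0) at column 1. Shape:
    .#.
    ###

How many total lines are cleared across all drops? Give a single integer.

Drop 1: I rot2 at col 0 lands with bottom-row=0; cleared 1 line(s) (total 1); column heights now [0 0 0 0], max=0
Drop 2: J rot0 at col 0 lands with bottom-row=0; cleared 0 line(s) (total 1); column heights now [2 1 1 0], max=2
Drop 3: L rot1 at col 1 lands with bottom-row=1; cleared 0 line(s) (total 1); column heights now [2 4 2 0], max=4
Drop 4: L rot1 at col 2 lands with bottom-row=2; cleared 0 line(s) (total 1); column heights now [2 4 5 3], max=5
Drop 5: T rot0 at col 1 lands with bottom-row=5; cleared 0 line(s) (total 1); column heights now [2 6 7 6], max=7

Answer: 1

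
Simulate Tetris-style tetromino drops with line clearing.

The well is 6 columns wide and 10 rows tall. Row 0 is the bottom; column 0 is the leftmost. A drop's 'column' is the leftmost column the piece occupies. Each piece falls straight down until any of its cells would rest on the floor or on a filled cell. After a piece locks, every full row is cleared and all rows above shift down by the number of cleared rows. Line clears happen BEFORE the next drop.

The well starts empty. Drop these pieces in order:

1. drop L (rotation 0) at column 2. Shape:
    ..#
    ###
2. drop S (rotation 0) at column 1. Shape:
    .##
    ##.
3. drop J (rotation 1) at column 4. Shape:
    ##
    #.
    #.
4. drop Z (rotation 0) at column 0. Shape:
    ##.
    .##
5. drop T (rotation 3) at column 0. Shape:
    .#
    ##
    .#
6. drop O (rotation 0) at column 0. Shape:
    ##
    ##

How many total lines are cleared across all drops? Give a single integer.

Drop 1: L rot0 at col 2 lands with bottom-row=0; cleared 0 line(s) (total 0); column heights now [0 0 1 1 2 0], max=2
Drop 2: S rot0 at col 1 lands with bottom-row=1; cleared 0 line(s) (total 0); column heights now [0 2 3 3 2 0], max=3
Drop 3: J rot1 at col 4 lands with bottom-row=2; cleared 0 line(s) (total 0); column heights now [0 2 3 3 5 5], max=5
Drop 4: Z rot0 at col 0 lands with bottom-row=3; cleared 0 line(s) (total 0); column heights now [5 5 4 3 5 5], max=5
Drop 5: T rot3 at col 0 lands with bottom-row=5; cleared 0 line(s) (total 0); column heights now [7 8 4 3 5 5], max=8
Drop 6: O rot0 at col 0 lands with bottom-row=8; cleared 0 line(s) (total 0); column heights now [10 10 4 3 5 5], max=10

Answer: 0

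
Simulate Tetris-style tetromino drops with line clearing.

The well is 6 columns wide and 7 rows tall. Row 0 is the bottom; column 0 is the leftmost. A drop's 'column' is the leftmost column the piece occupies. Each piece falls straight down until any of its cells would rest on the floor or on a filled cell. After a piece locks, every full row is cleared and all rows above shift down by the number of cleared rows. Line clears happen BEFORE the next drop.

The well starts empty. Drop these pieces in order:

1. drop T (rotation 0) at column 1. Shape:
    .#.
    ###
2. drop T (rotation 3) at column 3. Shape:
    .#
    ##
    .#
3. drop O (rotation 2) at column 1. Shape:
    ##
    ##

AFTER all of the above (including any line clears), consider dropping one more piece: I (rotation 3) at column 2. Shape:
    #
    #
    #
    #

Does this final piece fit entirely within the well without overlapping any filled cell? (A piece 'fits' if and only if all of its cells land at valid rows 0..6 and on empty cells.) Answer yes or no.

Drop 1: T rot0 at col 1 lands with bottom-row=0; cleared 0 line(s) (total 0); column heights now [0 1 2 1 0 0], max=2
Drop 2: T rot3 at col 3 lands with bottom-row=0; cleared 0 line(s) (total 0); column heights now [0 1 2 2 3 0], max=3
Drop 3: O rot2 at col 1 lands with bottom-row=2; cleared 0 line(s) (total 0); column heights now [0 4 4 2 3 0], max=4
Test piece I rot3 at col 2 (width 1): heights before test = [0 4 4 2 3 0]; fits = False

Answer: no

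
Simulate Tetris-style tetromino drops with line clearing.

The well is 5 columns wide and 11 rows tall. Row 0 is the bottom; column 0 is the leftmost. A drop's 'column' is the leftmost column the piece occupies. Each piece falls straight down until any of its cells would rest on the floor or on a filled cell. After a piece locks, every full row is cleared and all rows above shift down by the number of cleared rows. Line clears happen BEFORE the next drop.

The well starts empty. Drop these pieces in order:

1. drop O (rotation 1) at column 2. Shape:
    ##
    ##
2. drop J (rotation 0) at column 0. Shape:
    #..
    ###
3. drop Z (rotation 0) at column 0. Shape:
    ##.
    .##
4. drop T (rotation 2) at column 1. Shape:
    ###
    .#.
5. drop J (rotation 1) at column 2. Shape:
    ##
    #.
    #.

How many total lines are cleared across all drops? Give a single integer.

Answer: 0

Derivation:
Drop 1: O rot1 at col 2 lands with bottom-row=0; cleared 0 line(s) (total 0); column heights now [0 0 2 2 0], max=2
Drop 2: J rot0 at col 0 lands with bottom-row=2; cleared 0 line(s) (total 0); column heights now [4 3 3 2 0], max=4
Drop 3: Z rot0 at col 0 lands with bottom-row=3; cleared 0 line(s) (total 0); column heights now [5 5 4 2 0], max=5
Drop 4: T rot2 at col 1 lands with bottom-row=4; cleared 0 line(s) (total 0); column heights now [5 6 6 6 0], max=6
Drop 5: J rot1 at col 2 lands with bottom-row=6; cleared 0 line(s) (total 0); column heights now [5 6 9 9 0], max=9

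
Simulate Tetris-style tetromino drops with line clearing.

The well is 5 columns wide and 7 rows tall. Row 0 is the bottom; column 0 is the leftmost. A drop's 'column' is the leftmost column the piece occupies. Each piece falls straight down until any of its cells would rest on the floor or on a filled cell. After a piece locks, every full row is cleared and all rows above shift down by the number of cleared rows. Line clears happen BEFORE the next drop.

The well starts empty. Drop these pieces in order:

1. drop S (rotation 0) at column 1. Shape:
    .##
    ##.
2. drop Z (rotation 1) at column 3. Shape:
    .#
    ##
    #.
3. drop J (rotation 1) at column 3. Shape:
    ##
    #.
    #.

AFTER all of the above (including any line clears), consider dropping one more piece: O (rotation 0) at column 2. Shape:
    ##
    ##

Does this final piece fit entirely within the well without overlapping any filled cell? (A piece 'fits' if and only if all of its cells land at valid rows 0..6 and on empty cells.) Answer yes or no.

Drop 1: S rot0 at col 1 lands with bottom-row=0; cleared 0 line(s) (total 0); column heights now [0 1 2 2 0], max=2
Drop 2: Z rot1 at col 3 lands with bottom-row=2; cleared 0 line(s) (total 0); column heights now [0 1 2 4 5], max=5
Drop 3: J rot1 at col 3 lands with bottom-row=4; cleared 0 line(s) (total 0); column heights now [0 1 2 7 7], max=7
Test piece O rot0 at col 2 (width 2): heights before test = [0 1 2 7 7]; fits = False

Answer: no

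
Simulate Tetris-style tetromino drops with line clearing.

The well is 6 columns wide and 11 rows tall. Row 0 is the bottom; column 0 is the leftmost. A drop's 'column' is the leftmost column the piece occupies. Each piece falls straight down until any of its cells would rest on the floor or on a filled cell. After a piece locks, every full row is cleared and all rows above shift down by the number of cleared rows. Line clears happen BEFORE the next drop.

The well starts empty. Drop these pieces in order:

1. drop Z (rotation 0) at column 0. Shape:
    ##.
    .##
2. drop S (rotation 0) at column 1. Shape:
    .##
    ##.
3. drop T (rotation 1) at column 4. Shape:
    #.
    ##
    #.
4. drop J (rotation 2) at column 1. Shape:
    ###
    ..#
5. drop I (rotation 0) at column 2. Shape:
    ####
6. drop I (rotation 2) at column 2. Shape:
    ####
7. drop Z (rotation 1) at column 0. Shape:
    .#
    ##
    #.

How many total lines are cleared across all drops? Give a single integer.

Answer: 1

Derivation:
Drop 1: Z rot0 at col 0 lands with bottom-row=0; cleared 0 line(s) (total 0); column heights now [2 2 1 0 0 0], max=2
Drop 2: S rot0 at col 1 lands with bottom-row=2; cleared 0 line(s) (total 0); column heights now [2 3 4 4 0 0], max=4
Drop 3: T rot1 at col 4 lands with bottom-row=0; cleared 0 line(s) (total 0); column heights now [2 3 4 4 3 2], max=4
Drop 4: J rot2 at col 1 lands with bottom-row=4; cleared 0 line(s) (total 0); column heights now [2 6 6 6 3 2], max=6
Drop 5: I rot0 at col 2 lands with bottom-row=6; cleared 0 line(s) (total 0); column heights now [2 6 7 7 7 7], max=7
Drop 6: I rot2 at col 2 lands with bottom-row=7; cleared 0 line(s) (total 0); column heights now [2 6 8 8 8 8], max=8
Drop 7: Z rot1 at col 0 lands with bottom-row=5; cleared 1 line(s) (total 1); column heights now [6 7 7 7 7 7], max=7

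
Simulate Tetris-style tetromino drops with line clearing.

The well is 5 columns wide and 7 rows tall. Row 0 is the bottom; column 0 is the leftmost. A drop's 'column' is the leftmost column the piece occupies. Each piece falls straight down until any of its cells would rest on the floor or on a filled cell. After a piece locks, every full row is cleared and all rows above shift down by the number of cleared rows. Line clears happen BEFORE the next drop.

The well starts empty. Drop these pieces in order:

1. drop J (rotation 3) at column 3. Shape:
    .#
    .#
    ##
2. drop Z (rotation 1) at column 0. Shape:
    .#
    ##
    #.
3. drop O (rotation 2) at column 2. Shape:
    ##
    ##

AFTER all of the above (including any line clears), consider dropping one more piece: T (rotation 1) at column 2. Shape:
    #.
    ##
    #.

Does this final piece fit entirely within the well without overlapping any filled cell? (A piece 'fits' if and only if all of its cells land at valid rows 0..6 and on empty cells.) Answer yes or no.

Drop 1: J rot3 at col 3 lands with bottom-row=0; cleared 0 line(s) (total 0); column heights now [0 0 0 1 3], max=3
Drop 2: Z rot1 at col 0 lands with bottom-row=0; cleared 0 line(s) (total 0); column heights now [2 3 0 1 3], max=3
Drop 3: O rot2 at col 2 lands with bottom-row=1; cleared 1 line(s) (total 1); column heights now [1 2 2 2 2], max=2
Test piece T rot1 at col 2 (width 2): heights before test = [1 2 2 2 2]; fits = True

Answer: yes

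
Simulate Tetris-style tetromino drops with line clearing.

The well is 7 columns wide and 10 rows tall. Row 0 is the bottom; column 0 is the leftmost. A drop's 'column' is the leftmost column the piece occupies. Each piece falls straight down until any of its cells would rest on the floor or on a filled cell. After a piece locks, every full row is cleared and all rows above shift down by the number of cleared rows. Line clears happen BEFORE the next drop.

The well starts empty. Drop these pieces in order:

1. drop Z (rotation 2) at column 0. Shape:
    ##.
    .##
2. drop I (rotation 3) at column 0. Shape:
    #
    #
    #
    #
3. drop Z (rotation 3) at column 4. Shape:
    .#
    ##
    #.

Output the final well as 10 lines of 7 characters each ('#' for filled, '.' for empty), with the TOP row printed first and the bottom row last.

Drop 1: Z rot2 at col 0 lands with bottom-row=0; cleared 0 line(s) (total 0); column heights now [2 2 1 0 0 0 0], max=2
Drop 2: I rot3 at col 0 lands with bottom-row=2; cleared 0 line(s) (total 0); column heights now [6 2 1 0 0 0 0], max=6
Drop 3: Z rot3 at col 4 lands with bottom-row=0; cleared 0 line(s) (total 0); column heights now [6 2 1 0 2 3 0], max=6

Answer: .......
.......
.......
.......
#......
#......
#......
#....#.
##..##.
.##.#..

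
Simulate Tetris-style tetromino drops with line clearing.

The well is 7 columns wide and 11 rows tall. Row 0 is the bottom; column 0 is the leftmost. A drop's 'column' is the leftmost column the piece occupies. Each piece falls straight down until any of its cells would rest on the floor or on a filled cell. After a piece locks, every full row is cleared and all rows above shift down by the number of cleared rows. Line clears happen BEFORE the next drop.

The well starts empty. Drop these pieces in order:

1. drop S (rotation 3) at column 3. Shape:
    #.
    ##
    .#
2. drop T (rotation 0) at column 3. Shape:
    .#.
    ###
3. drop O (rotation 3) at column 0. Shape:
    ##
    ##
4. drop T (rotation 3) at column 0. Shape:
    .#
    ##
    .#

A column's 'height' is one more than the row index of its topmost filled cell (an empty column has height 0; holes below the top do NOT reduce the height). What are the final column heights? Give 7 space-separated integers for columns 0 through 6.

Drop 1: S rot3 at col 3 lands with bottom-row=0; cleared 0 line(s) (total 0); column heights now [0 0 0 3 2 0 0], max=3
Drop 2: T rot0 at col 3 lands with bottom-row=3; cleared 0 line(s) (total 0); column heights now [0 0 0 4 5 4 0], max=5
Drop 3: O rot3 at col 0 lands with bottom-row=0; cleared 0 line(s) (total 0); column heights now [2 2 0 4 5 4 0], max=5
Drop 4: T rot3 at col 0 lands with bottom-row=2; cleared 0 line(s) (total 0); column heights now [4 5 0 4 5 4 0], max=5

Answer: 4 5 0 4 5 4 0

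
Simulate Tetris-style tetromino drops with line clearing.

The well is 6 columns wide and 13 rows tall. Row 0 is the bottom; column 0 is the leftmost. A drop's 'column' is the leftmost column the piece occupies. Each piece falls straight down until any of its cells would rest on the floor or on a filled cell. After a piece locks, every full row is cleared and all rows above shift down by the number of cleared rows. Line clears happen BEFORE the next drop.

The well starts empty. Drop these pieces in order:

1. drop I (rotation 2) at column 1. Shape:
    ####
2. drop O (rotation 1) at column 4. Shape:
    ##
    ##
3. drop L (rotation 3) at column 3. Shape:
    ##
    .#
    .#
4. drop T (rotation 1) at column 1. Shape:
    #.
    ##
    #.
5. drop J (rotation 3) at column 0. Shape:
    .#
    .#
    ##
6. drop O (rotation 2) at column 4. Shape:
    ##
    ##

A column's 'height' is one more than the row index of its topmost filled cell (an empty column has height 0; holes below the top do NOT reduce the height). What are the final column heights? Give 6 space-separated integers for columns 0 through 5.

Answer: 5 7 3 6 8 8

Derivation:
Drop 1: I rot2 at col 1 lands with bottom-row=0; cleared 0 line(s) (total 0); column heights now [0 1 1 1 1 0], max=1
Drop 2: O rot1 at col 4 lands with bottom-row=1; cleared 0 line(s) (total 0); column heights now [0 1 1 1 3 3], max=3
Drop 3: L rot3 at col 3 lands with bottom-row=3; cleared 0 line(s) (total 0); column heights now [0 1 1 6 6 3], max=6
Drop 4: T rot1 at col 1 lands with bottom-row=1; cleared 0 line(s) (total 0); column heights now [0 4 3 6 6 3], max=6
Drop 5: J rot3 at col 0 lands with bottom-row=4; cleared 0 line(s) (total 0); column heights now [5 7 3 6 6 3], max=7
Drop 6: O rot2 at col 4 lands with bottom-row=6; cleared 0 line(s) (total 0); column heights now [5 7 3 6 8 8], max=8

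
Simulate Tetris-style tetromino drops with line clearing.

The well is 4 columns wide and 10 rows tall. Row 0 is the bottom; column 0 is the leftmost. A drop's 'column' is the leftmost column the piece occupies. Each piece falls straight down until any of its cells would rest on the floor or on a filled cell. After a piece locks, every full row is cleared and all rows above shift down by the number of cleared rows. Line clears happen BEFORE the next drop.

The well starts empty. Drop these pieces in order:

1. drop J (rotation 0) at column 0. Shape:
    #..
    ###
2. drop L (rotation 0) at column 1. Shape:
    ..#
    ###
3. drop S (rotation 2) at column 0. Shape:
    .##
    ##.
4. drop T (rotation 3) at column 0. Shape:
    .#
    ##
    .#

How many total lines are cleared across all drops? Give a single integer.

Drop 1: J rot0 at col 0 lands with bottom-row=0; cleared 0 line(s) (total 0); column heights now [2 1 1 0], max=2
Drop 2: L rot0 at col 1 lands with bottom-row=1; cleared 1 line(s) (total 1); column heights now [1 1 1 2], max=2
Drop 3: S rot2 at col 0 lands with bottom-row=1; cleared 0 line(s) (total 1); column heights now [2 3 3 2], max=3
Drop 4: T rot3 at col 0 lands with bottom-row=3; cleared 0 line(s) (total 1); column heights now [5 6 3 2], max=6

Answer: 1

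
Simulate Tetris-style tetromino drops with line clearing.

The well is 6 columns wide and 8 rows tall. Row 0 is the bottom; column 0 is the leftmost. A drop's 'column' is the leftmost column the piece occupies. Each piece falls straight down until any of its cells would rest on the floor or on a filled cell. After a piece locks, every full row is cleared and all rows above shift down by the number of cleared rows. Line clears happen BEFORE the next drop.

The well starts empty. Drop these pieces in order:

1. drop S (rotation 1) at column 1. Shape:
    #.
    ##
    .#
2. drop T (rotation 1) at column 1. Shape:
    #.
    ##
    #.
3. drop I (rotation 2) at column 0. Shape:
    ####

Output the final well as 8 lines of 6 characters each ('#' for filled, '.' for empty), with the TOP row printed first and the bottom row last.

Answer: ......
####..
.#....
.##...
.#....
.#....
.##...
..#...

Derivation:
Drop 1: S rot1 at col 1 lands with bottom-row=0; cleared 0 line(s) (total 0); column heights now [0 3 2 0 0 0], max=3
Drop 2: T rot1 at col 1 lands with bottom-row=3; cleared 0 line(s) (total 0); column heights now [0 6 5 0 0 0], max=6
Drop 3: I rot2 at col 0 lands with bottom-row=6; cleared 0 line(s) (total 0); column heights now [7 7 7 7 0 0], max=7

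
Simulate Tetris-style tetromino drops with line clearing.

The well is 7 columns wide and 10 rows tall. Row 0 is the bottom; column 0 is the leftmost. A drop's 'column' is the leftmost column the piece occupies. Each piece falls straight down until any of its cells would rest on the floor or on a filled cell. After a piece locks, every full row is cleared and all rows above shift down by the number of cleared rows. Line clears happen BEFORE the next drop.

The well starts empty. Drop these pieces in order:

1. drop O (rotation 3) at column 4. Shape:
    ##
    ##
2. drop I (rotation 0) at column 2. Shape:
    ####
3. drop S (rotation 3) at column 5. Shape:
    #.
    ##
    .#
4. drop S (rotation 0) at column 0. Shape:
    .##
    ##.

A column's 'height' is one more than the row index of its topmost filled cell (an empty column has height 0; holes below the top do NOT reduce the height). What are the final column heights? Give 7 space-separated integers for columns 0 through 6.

Drop 1: O rot3 at col 4 lands with bottom-row=0; cleared 0 line(s) (total 0); column heights now [0 0 0 0 2 2 0], max=2
Drop 2: I rot0 at col 2 lands with bottom-row=2; cleared 0 line(s) (total 0); column heights now [0 0 3 3 3 3 0], max=3
Drop 3: S rot3 at col 5 lands with bottom-row=2; cleared 0 line(s) (total 0); column heights now [0 0 3 3 3 5 4], max=5
Drop 4: S rot0 at col 0 lands with bottom-row=2; cleared 1 line(s) (total 1); column heights now [0 3 3 0 2 4 3], max=4

Answer: 0 3 3 0 2 4 3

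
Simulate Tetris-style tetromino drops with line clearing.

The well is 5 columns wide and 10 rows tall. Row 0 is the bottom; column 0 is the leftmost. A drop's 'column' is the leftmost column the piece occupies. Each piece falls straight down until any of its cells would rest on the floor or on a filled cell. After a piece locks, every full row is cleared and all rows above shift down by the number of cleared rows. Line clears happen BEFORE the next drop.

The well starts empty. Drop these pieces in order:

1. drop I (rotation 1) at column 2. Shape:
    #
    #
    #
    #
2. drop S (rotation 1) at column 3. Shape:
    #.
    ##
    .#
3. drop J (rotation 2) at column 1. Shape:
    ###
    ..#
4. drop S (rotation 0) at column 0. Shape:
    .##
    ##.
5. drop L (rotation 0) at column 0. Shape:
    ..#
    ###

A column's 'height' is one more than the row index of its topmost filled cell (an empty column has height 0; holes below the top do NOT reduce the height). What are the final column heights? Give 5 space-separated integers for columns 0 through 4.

Drop 1: I rot1 at col 2 lands with bottom-row=0; cleared 0 line(s) (total 0); column heights now [0 0 4 0 0], max=4
Drop 2: S rot1 at col 3 lands with bottom-row=0; cleared 0 line(s) (total 0); column heights now [0 0 4 3 2], max=4
Drop 3: J rot2 at col 1 lands with bottom-row=3; cleared 0 line(s) (total 0); column heights now [0 5 5 5 2], max=5
Drop 4: S rot0 at col 0 lands with bottom-row=5; cleared 0 line(s) (total 0); column heights now [6 7 7 5 2], max=7
Drop 5: L rot0 at col 0 lands with bottom-row=7; cleared 0 line(s) (total 0); column heights now [8 8 9 5 2], max=9

Answer: 8 8 9 5 2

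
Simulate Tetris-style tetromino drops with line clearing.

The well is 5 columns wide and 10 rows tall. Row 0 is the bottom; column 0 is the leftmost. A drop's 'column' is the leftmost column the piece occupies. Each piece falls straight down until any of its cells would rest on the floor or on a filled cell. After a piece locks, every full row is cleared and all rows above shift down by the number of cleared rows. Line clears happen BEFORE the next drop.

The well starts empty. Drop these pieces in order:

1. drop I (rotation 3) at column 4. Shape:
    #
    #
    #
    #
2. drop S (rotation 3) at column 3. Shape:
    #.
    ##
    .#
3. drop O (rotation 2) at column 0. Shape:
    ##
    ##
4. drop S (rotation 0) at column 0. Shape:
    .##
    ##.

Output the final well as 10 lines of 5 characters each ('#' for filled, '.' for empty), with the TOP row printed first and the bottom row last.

Drop 1: I rot3 at col 4 lands with bottom-row=0; cleared 0 line(s) (total 0); column heights now [0 0 0 0 4], max=4
Drop 2: S rot3 at col 3 lands with bottom-row=4; cleared 0 line(s) (total 0); column heights now [0 0 0 7 6], max=7
Drop 3: O rot2 at col 0 lands with bottom-row=0; cleared 0 line(s) (total 0); column heights now [2 2 0 7 6], max=7
Drop 4: S rot0 at col 0 lands with bottom-row=2; cleared 0 line(s) (total 0); column heights now [3 4 4 7 6], max=7

Answer: .....
.....
.....
...#.
...##
....#
.##.#
##..#
##..#
##..#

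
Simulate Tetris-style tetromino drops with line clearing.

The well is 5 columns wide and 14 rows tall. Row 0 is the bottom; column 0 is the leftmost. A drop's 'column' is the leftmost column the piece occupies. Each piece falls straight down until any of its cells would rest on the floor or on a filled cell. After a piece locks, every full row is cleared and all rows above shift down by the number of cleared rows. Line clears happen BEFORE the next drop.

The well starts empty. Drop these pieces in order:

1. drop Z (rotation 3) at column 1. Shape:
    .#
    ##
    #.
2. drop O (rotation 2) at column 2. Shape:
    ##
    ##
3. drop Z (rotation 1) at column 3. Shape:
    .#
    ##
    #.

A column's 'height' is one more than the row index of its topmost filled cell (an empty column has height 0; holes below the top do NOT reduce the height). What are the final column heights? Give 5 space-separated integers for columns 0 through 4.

Drop 1: Z rot3 at col 1 lands with bottom-row=0; cleared 0 line(s) (total 0); column heights now [0 2 3 0 0], max=3
Drop 2: O rot2 at col 2 lands with bottom-row=3; cleared 0 line(s) (total 0); column heights now [0 2 5 5 0], max=5
Drop 3: Z rot1 at col 3 lands with bottom-row=5; cleared 0 line(s) (total 0); column heights now [0 2 5 7 8], max=8

Answer: 0 2 5 7 8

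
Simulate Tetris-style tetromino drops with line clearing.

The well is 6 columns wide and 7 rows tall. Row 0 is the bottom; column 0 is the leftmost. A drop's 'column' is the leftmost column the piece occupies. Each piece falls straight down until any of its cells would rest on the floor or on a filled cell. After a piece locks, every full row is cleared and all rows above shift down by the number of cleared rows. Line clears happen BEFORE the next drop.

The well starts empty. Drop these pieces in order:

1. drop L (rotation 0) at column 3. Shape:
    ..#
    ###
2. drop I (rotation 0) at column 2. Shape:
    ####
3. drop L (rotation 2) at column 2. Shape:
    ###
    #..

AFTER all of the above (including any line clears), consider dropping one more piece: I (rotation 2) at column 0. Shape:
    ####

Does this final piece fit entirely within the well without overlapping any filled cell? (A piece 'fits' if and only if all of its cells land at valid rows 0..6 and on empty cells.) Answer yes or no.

Answer: yes

Derivation:
Drop 1: L rot0 at col 3 lands with bottom-row=0; cleared 0 line(s) (total 0); column heights now [0 0 0 1 1 2], max=2
Drop 2: I rot0 at col 2 lands with bottom-row=2; cleared 0 line(s) (total 0); column heights now [0 0 3 3 3 3], max=3
Drop 3: L rot2 at col 2 lands with bottom-row=3; cleared 0 line(s) (total 0); column heights now [0 0 5 5 5 3], max=5
Test piece I rot2 at col 0 (width 4): heights before test = [0 0 5 5 5 3]; fits = True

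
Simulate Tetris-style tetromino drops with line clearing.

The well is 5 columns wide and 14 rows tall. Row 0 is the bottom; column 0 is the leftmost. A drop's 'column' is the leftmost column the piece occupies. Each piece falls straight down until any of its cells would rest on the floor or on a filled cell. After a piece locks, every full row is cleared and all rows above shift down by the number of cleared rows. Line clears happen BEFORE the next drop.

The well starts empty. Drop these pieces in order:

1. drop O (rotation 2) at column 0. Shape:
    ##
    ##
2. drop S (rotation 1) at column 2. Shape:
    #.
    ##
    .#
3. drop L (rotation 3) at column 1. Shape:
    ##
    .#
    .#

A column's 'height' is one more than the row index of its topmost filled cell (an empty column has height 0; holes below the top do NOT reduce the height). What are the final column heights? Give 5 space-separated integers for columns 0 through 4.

Drop 1: O rot2 at col 0 lands with bottom-row=0; cleared 0 line(s) (total 0); column heights now [2 2 0 0 0], max=2
Drop 2: S rot1 at col 2 lands with bottom-row=0; cleared 0 line(s) (total 0); column heights now [2 2 3 2 0], max=3
Drop 3: L rot3 at col 1 lands with bottom-row=3; cleared 0 line(s) (total 0); column heights now [2 6 6 2 0], max=6

Answer: 2 6 6 2 0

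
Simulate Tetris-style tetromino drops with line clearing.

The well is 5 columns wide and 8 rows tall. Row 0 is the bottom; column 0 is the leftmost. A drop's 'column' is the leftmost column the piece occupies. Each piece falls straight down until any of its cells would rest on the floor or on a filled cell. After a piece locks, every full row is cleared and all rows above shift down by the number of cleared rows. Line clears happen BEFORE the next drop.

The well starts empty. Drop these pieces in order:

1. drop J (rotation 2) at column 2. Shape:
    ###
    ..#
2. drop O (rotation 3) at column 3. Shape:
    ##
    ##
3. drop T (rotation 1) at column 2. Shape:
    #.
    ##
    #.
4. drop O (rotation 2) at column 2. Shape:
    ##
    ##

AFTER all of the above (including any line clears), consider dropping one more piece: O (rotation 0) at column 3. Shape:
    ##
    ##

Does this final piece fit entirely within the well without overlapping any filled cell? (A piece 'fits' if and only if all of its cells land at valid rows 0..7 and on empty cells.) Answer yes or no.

Answer: no

Derivation:
Drop 1: J rot2 at col 2 lands with bottom-row=0; cleared 0 line(s) (total 0); column heights now [0 0 2 2 2], max=2
Drop 2: O rot3 at col 3 lands with bottom-row=2; cleared 0 line(s) (total 0); column heights now [0 0 2 4 4], max=4
Drop 3: T rot1 at col 2 lands with bottom-row=3; cleared 0 line(s) (total 0); column heights now [0 0 6 5 4], max=6
Drop 4: O rot2 at col 2 lands with bottom-row=6; cleared 0 line(s) (total 0); column heights now [0 0 8 8 4], max=8
Test piece O rot0 at col 3 (width 2): heights before test = [0 0 8 8 4]; fits = False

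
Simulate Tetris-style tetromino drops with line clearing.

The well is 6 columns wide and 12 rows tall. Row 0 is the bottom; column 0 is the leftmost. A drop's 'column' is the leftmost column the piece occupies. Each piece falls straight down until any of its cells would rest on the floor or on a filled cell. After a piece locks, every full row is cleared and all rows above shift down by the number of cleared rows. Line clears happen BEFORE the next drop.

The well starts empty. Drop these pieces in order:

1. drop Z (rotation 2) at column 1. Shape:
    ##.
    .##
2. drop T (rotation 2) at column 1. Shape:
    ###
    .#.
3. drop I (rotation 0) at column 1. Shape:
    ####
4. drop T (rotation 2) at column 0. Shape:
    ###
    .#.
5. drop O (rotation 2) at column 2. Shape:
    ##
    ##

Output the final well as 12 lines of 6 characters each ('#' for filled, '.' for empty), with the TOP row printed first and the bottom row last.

Answer: ......
......
......
..##..
..##..
###...
.#....
.####.
.###..
..#...
.##...
..##..

Derivation:
Drop 1: Z rot2 at col 1 lands with bottom-row=0; cleared 0 line(s) (total 0); column heights now [0 2 2 1 0 0], max=2
Drop 2: T rot2 at col 1 lands with bottom-row=2; cleared 0 line(s) (total 0); column heights now [0 4 4 4 0 0], max=4
Drop 3: I rot0 at col 1 lands with bottom-row=4; cleared 0 line(s) (total 0); column heights now [0 5 5 5 5 0], max=5
Drop 4: T rot2 at col 0 lands with bottom-row=5; cleared 0 line(s) (total 0); column heights now [7 7 7 5 5 0], max=7
Drop 5: O rot2 at col 2 lands with bottom-row=7; cleared 0 line(s) (total 0); column heights now [7 7 9 9 5 0], max=9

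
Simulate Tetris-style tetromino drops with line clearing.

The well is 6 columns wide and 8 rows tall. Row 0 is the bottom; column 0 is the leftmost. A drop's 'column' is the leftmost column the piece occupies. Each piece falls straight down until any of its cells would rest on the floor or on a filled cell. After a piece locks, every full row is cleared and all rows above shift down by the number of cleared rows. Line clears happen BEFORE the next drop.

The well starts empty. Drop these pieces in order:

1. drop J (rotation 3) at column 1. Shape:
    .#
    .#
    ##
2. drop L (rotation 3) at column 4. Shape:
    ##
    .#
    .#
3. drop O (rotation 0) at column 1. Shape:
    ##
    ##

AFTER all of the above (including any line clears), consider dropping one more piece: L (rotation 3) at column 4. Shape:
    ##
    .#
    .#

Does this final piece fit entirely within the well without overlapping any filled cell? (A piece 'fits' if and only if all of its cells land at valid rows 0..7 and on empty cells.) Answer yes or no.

Drop 1: J rot3 at col 1 lands with bottom-row=0; cleared 0 line(s) (total 0); column heights now [0 1 3 0 0 0], max=3
Drop 2: L rot3 at col 4 lands with bottom-row=0; cleared 0 line(s) (total 0); column heights now [0 1 3 0 3 3], max=3
Drop 3: O rot0 at col 1 lands with bottom-row=3; cleared 0 line(s) (total 0); column heights now [0 5 5 0 3 3], max=5
Test piece L rot3 at col 4 (width 2): heights before test = [0 5 5 0 3 3]; fits = True

Answer: yes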